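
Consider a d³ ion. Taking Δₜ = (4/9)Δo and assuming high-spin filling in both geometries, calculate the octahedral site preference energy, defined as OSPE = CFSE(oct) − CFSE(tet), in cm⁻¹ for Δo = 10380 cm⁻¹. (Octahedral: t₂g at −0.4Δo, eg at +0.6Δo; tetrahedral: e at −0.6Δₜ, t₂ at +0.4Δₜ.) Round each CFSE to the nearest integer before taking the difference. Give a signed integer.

In an octahedral site d³ (HS) is t₂g³ eg⁰, giving CFSE(oct) = -1.2Δo = -12456 cm⁻¹.
Tetrahedral: e² t₂¹, CFSE = 2(−0.6) + 1(+0.4) = -0.8Δₜ = -0.8 × (4/9) × 10380 = -3691 cm⁻¹.
OSPE = -12456 − (-3691) = -8765 cm⁻¹.

-8765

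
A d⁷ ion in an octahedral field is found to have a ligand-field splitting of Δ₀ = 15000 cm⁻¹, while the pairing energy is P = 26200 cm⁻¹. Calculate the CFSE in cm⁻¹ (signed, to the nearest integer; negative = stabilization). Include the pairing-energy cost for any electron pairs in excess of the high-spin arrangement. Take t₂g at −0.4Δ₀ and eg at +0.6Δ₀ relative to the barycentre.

Here Δ₀ < P (15000 < 26200), so the high-spin state is favoured.
That gives t₂g⁵ eg².
Orbital CFSE = -0.8Δ₀ = -0.8 × 15000 = -12000 cm⁻¹.
High-spin has no excess pairs, so no pairing correction applies.

-12000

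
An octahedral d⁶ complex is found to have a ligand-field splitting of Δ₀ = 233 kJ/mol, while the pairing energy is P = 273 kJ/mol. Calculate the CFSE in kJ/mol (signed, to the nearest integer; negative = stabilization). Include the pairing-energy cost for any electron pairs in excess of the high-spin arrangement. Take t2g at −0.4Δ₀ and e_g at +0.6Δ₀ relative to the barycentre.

-93

Since Δ₀ = 233 kJ/mol < P = 273 kJ/mol, the complex adopts the high-spin configuration.
Filling d⁶ accordingly: t2g^4 e_g^2.
Orbital CFSE = -0.4Δ₀ = -0.4 × 233 = -93 kJ/mol.
High-spin has no excess pairs, so no pairing correction applies.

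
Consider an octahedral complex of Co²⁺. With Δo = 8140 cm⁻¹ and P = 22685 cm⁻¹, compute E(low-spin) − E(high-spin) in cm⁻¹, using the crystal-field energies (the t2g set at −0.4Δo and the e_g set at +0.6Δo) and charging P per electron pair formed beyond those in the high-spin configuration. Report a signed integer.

14545

Co is in group 9, so Co²⁺ is d⁷ (9 − 2 = 7).
High-spin d⁷ fills as t2g^5 e_g^2 with CFSE 5(−0.4) + 2(+0.6) = -0.8Δo = -6512 cm⁻¹.
Low-spin t2g^6 e_g^1 gives -1.8Δo = -14652 cm⁻¹, but forming 1 extra pair costs 1P = 22685 cm⁻¹, so E(LS) = -14652 + 22685 = 8033 cm⁻¹.
The difference is 8033 − (-6512) = 14545 cm⁻¹, so high-spin lies lower.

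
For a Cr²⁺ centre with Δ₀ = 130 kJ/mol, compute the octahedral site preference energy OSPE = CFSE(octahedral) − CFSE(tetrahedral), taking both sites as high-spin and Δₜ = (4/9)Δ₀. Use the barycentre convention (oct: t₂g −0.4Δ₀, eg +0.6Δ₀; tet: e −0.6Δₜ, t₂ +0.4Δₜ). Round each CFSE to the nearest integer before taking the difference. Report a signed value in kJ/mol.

Cr sits in group 6; removing 2 electrons leaves Cr²⁺ with 6 − 2 = 4 d electrons.
Octahedral (high-spin): t2g^3 e_g^1, CFSE = 3(−0.4) + 1(+0.6) = -0.6Δ₀ = -0.6 × 130 = -78 kJ/mol.
Tetrahedral e^2 t2^2 gives -0.4Δₜ = -0.4 × (4/9) × 130 = -23 kJ/mol.
OSPE = CFSE(oct) − CFSE(tet) = -78 − (-23) = -55 kJ/mol.

-55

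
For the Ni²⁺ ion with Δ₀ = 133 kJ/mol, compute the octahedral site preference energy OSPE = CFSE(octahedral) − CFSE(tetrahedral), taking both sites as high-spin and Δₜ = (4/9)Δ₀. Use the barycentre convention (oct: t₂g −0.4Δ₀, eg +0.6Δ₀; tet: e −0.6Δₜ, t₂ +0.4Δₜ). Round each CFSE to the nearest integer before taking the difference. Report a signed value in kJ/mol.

Ni is in group 10, so Ni²⁺ is d⁸ (10 − 2 = 8).
In an octahedral site d⁸ (HS) is t₂g⁶ eg², giving CFSE(oct) = -1.2Δ₀ = -160 kJ/mol.
Tetrahedral: e⁴ t₂⁴, CFSE = 4(−0.6) + 4(+0.4) = -0.8Δₜ = -0.8 × (4/9) × 133 = -47 kJ/mol.
Subtracting, OSPE = -160 − (-47) = -113 kJ/mol.

-113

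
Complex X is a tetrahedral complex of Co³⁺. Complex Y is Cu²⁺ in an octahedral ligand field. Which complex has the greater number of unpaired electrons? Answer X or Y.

X

X: Co is in group 9, so Co³⁺ is d⁶ (9 − 3 = 6); With tetrahedral geometry the complex is necessarily high-spin; e^3 t2^3 → 4 unpaired.
Y: Group 11 minus oxidation state +2 gives a d⁹ configuration for Cu²⁺; For octahedral d⁹ the high- and low-spin configurations coincide; t2g^6 e_g^3 → 1 unpaired.
So X has more unpaired electrons.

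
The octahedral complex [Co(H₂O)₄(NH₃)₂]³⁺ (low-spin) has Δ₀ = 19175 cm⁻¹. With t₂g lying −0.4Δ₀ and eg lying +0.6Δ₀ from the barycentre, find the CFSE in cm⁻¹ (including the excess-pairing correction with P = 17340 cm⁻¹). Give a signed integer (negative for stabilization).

Ligand charges: 4×(+0) from H₂O and 2×(+0) from NH₃ sum to +0; with overall charge +3, Co is +3.
Co is in group 9, so Co³⁺ is d⁶ (9 − 3 = 6).
The d⁶ electrons fill as t₂g⁶ eg⁰.
CFSE(orbital) = 6×(-0.4Δ₀) + 0×(0.6Δ₀) = -2.4Δ₀; with Δ₀ = 19175 cm⁻¹ that is -46020 cm⁻¹.
High-spin d⁶ would be t₂g⁴ eg² with 1 pair; low-spin has 3, so 2 excess pairs cost +2P = +34680 cm⁻¹.
Net CFSE = -46020 + 34680 = -11340 cm⁻¹.

-11340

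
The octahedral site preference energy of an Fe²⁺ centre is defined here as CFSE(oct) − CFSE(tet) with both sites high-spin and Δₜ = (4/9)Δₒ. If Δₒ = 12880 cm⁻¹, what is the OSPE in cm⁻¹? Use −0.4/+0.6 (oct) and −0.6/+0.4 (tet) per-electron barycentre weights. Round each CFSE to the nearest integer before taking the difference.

-1717

Fe is in group 8, so Fe²⁺ is d⁶ (8 − 2 = 6).
Octahedral high-spin t2g^4 e_g^2: CFSE = -0.4 × 12880 = -5152 cm⁻¹.
In a tetrahedral site the filling is e^3 t2^3: CFSE(tet) = -0.6Δₜ = -0.6 × (4/9)(12880) = -3435 cm⁻¹.
OSPE = CFSE(oct) − CFSE(tet) = -5152 − (-3435) = -1717 cm⁻¹.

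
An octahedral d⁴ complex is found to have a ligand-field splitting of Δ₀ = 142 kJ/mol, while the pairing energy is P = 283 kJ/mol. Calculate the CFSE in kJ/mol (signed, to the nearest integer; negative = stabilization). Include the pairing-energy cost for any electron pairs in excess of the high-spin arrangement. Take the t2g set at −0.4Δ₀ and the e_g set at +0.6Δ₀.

-85

With Δ₀ < P the complex is high-spin.
Configuration: t2g^3 e_g^1.
Orbital CFSE = -0.6Δ₀ = -0.6 × 142 = -85 kJ/mol.
High-spin has no excess pairs, so no pairing correction applies.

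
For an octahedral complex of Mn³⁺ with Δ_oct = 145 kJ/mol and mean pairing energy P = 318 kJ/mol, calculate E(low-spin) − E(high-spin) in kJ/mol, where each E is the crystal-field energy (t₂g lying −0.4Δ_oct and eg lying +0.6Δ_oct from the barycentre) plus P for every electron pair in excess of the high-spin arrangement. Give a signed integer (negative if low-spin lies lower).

Group 7 minus oxidation state +3 gives a d⁴ configuration for Mn³⁺.
In the high-spin limit (t₂g³ eg¹) the orbital term is -0.6Δ_oct = -87 kJ/mol, with no excess pairing.
For low-spin the configuration is t₂g⁴ eg⁰: orbital energy -1.6 × 145 = -232 kJ/mol, and 1 additional pair relative to high-spin adds 318 kJ/mol, giving 86 kJ/mol.
The difference is 86 − (-87) = 173 kJ/mol, so high-spin lies lower.

173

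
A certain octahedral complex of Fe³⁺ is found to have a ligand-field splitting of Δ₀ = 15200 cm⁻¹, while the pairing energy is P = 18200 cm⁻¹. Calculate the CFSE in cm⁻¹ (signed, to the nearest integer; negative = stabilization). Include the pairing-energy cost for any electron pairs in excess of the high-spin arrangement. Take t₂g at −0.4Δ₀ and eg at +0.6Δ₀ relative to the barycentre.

Fe sits in group 8; removing 3 electrons leaves Fe³⁺ with 8 − 3 = 5 d electrons.
With Δ₀ < P the complex is high-spin.
That gives t₂g³ eg².
Orbital CFSE = 0.0Δ₀ = 0.0 × 15200 = 0 cm⁻¹.
High-spin has no excess pairs, so no pairing correction applies.

0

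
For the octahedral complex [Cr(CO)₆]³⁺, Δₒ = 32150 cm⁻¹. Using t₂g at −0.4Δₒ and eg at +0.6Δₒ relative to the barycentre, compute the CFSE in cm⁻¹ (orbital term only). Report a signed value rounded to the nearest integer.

-38580

CO is neutral, so the +3 overall charge sits on Cr: oxidation state +3.
Cr is in group 6, so Cr³⁺ is d³ (6 − 3 = 3).
For octahedral d³ the high- and low-spin configurations coincide.
Electron filling gives t₂g³ eg⁰.
The orbital stabilization is -1.2Δₒ = -1.2 × 32150 = -38580 cm⁻¹.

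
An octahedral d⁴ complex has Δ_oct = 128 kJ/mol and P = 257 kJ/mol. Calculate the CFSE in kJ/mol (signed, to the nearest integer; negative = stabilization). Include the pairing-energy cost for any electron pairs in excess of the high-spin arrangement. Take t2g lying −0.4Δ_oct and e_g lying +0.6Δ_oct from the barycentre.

With Δ_oct < P the complex is high-spin.
That gives t2g^3 e_g^1.
Orbital CFSE = -0.6Δ_oct = -0.6 × 128 = -77 kJ/mol.
High-spin has no excess pairs, so no pairing correction applies.

-77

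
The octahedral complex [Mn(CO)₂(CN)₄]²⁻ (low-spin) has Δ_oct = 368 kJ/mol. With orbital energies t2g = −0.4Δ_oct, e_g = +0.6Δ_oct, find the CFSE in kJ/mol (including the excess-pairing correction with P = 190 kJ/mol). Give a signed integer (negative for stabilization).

Ligand charges: 2×(+0) from CO and 4×(-1) from CN⁻ sum to -4; with overall charge -2, Mn is +2.
Mn sits in group 7; removing 2 electrons leaves Mn²⁺ with 7 − 2 = 5 d electrons.
The d⁵ electrons fill as t2g^5 e_g^0.
Orbital CFSE = 5(-0.4) + 0(0.6) = -2.0Δ_oct = -2.0 × 368 = -736 kJ/mol.
Relative to high-spin t2g^3 e_g^2 (0 paired), the low-spin configuration has 2 additional pairs, contributing +2 × 190 = +380 kJ/mol.
Combining: -736 + 380 = -356 kJ/mol.

-356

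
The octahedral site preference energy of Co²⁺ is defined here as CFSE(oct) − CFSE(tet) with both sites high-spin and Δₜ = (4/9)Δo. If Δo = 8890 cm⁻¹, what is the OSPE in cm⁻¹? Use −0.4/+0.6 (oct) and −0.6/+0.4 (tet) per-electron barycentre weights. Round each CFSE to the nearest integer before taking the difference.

Group 9 minus oxidation state +2 gives a d⁷ configuration for Co²⁺.
In an octahedral site d⁷ (HS) is t2g^5 e_g^2, giving CFSE(oct) = -0.8Δo = -7112 cm⁻¹.
Tetrahedral: e^4 t2^3, CFSE = 4(−0.6) + 3(+0.4) = -1.2Δₜ = -1.2 × (4/9) × 8890 = -4741 cm⁻¹.
OSPE = CFSE(oct) − CFSE(tet) = -7112 − (-4741) = -2371 cm⁻¹.

-2371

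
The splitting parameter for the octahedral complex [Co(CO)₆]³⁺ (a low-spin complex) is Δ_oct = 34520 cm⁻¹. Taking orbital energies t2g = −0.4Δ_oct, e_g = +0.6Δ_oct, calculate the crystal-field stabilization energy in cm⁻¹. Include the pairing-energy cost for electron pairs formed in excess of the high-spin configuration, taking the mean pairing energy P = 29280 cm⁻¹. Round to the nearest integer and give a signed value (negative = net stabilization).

-24288

CO is neutral, so the +3 overall charge sits on Co: oxidation state +3.
Group 9 minus oxidation state +3 gives a d⁶ configuration for Co³⁺.
The d⁶ electrons fill as t2g^6 e_g^0.
CFSE(orbital) = 6×(-0.4Δ_oct) + 0×(0.6Δ_oct) = -2.4Δ_oct; with Δ_oct = 34520 cm⁻¹ that is -82848 cm⁻¹.
Pairing penalty: 3 pairs vs 1 in the high-spin reference → 2 extra × P = 58560 cm⁻¹.
Overall CFSE = -82848 + 58560 = -24288 cm⁻¹.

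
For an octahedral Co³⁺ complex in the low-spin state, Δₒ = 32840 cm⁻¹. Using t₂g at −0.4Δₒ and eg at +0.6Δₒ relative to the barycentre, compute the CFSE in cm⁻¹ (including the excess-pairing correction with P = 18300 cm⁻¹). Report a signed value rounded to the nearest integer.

-42216

Co³⁺: group 9, so d-count = 9 − 3 = 6.
The d⁶ electrons fill as t₂g⁶ eg⁰.
The orbital stabilization is -2.4Δₒ = -2.4 × 32840 = -78816 cm⁻¹.
Pairing penalty: 3 pairs vs 1 in the high-spin reference → 2 extra × P = 36600 cm⁻¹.
Overall CFSE = -78816 + 36600 = -42216 cm⁻¹.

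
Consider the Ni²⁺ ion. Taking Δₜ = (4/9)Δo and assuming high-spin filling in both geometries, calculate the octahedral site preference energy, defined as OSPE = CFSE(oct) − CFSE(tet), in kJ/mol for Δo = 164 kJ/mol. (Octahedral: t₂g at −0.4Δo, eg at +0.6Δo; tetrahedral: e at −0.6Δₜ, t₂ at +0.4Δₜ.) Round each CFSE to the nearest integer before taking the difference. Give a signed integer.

Ni is in group 10, so Ni²⁺ is d⁸ (10 − 2 = 8).
In an octahedral site d⁸ (HS) is t2g^6 e_g^2, giving CFSE(oct) = -1.2Δo = -197 kJ/mol.
Tetrahedral e^4 t2^4 gives -0.8Δₜ = -0.8 × (4/9) × 164 = -58 kJ/mol.
OSPE = -197 − (-58) = -139 kJ/mol.

-139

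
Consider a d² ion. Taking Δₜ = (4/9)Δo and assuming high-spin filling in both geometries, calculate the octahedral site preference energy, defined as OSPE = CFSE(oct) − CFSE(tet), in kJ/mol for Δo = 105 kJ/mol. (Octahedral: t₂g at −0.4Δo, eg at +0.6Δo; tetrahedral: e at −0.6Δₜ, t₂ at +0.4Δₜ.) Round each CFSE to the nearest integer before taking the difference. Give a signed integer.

In an octahedral site d² (HS) is t₂g² eg⁰, giving CFSE(oct) = -0.8Δo = -84 kJ/mol.
Tetrahedral: e² t₂⁰, CFSE = 2(−0.6) + 0(+0.4) = -1.2Δₜ = -1.2 × (4/9) × 105 = -56 kJ/mol.
OSPE = -84 − (-56) = -28 kJ/mol.

-28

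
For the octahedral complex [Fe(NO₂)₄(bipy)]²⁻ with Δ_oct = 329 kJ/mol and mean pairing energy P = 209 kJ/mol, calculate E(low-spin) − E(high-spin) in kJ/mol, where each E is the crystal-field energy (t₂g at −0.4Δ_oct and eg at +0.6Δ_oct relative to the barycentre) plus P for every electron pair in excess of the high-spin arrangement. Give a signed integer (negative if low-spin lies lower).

Ligand charges: 4×(-1) from NO₂⁻ and 1×(+0) from bipy sum to -4; with overall charge -2, Fe is +2.
Fe²⁺: group 8, so d-count = 8 − 2 = 6.
High-spin d⁶ fills as t₂g⁴ eg² with CFSE 4(−0.4) + 2(+0.6) = -0.4Δ_oct = -132 kJ/mol.
Low-spin t₂g⁶ eg⁰ gives -2.4Δ_oct = -790 kJ/mol, but forming 2 extra pairs costs 2P = 418 kJ/mol, so E(LS) = -790 + 418 = -372 kJ/mol.
Thus E(LS) − E(HS) = -240 kJ/mol.

-240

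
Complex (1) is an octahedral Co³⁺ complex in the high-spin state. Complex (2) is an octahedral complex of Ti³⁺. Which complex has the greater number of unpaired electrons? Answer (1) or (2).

(1): Co is in group 9, so Co³⁺ is d⁶ (9 − 3 = 6); t2g^4 e_g^2 → 4 unpaired.
(2): Ti sits in group 4; removing 3 electrons leaves Ti³⁺ with 4 − 3 = 1 d electrons; t₂g¹ eg⁰ → 1 unpaired.
So (1) has more unpaired electrons.

(1)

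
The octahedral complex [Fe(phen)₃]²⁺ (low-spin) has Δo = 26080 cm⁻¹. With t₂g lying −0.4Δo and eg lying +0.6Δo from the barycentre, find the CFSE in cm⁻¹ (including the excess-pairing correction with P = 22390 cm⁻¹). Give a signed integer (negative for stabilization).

phen is neutral, so the +2 overall charge sits on Fe: oxidation state +2.
Fe²⁺: group 8, so d-count = 8 − 2 = 6.
The d⁶ electrons fill as t₂g⁶ eg⁰.
The orbital stabilization is -2.4Δo = -2.4 × 26080 = -62592 cm⁻¹.
Pairing penalty: 3 pairs vs 1 in the high-spin reference → 2 extra × P = 44780 cm⁻¹.
Combining: -62592 + 44780 = -17812 cm⁻¹.

-17812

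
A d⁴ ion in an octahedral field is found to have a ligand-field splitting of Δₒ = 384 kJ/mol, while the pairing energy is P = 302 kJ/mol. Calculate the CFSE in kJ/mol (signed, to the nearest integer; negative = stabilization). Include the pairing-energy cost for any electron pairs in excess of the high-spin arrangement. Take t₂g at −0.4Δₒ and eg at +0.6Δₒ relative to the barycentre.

-312

Since Δₒ = 384 kJ/mol > P = 302 kJ/mol, the complex adopts the low-spin configuration.
Configuration: t₂g⁴ eg⁰.
Orbital CFSE = -1.6Δₒ = -1.6 × 384 = -614 kJ/mol.
Excess pairs vs high-spin: 1 − 0 = 1; pairing cost = +302 kJ/mol.
Net CFSE = -614 + 302 = -312 kJ/mol.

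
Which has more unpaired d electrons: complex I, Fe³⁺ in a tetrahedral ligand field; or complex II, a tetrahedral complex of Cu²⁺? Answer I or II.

I

I: Group 8 minus oxidation state +3 gives a d⁵ configuration for Fe³⁺; Tetrahedral splitting is small, so the complex is high-spin; e² t₂³ → 5 unpaired.
II: Cu is in group 11, so Cu²⁺ is d⁹ (11 − 2 = 9); With tetrahedral geometry the complex is necessarily high-spin; e⁴ t₂⁵ → 1 unpaired.
So I has more unpaired electrons.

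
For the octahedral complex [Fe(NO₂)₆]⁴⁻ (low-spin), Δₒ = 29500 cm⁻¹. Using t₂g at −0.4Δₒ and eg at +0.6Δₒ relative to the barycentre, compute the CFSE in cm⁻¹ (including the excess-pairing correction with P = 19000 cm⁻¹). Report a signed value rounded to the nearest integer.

-32800

Each NO₂⁻ contributes -1; 6 × (-1) = -6. With overall charge -4, Fe is in the +2 oxidation state.
Group 8 minus oxidation state +2 gives a d⁶ configuration for Fe²⁺.
Electron filling gives t₂g⁶ eg⁰.
Orbital CFSE = 6(-0.4) + 0(0.6) = -2.4Δₒ = -2.4 × 29500 = -70800 cm⁻¹.
High-spin d⁶ would be t₂g⁴ eg² with 1 pair; low-spin has 3, so 2 excess pairs cost +2P = +38000 cm⁻¹.
Net CFSE = -70800 + 38000 = -32800 cm⁻¹.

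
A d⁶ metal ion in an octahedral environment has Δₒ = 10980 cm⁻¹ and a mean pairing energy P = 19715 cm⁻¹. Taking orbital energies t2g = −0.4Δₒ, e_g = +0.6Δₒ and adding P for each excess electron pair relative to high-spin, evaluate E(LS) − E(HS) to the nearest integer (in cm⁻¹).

High-spin d⁶ fills as t2g^4 e_g^2 with CFSE 4(−0.4) + 2(+0.6) = -0.4Δₒ = -4392 cm⁻¹.
For low-spin the configuration is t2g^6 e_g^0: orbital energy -2.4 × 10980 = -26352 cm⁻¹, and 2 additional pairs relative to high-spin add 39430 cm⁻¹, giving 13078 cm⁻¹.
E(LS) − E(HS) = 13078 − (-4392) = 17470 cm⁻¹.

17470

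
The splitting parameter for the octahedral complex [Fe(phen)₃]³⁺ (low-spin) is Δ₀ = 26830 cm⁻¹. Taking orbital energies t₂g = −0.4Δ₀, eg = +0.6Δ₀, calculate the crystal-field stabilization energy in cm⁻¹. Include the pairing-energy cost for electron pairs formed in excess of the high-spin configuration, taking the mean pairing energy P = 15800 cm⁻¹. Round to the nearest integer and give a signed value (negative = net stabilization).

-22060

phen is neutral, so the +3 overall charge sits on Fe: oxidation state +3.
Fe³⁺: group 8, so d-count = 8 − 3 = 5.
Electron filling gives t₂g⁵ eg⁰.
CFSE(orbital) = 5×(-0.4Δ₀) + 0×(0.6Δ₀) = -2.0Δ₀; with Δ₀ = 26830 cm⁻¹ that is -53660 cm⁻¹.
Pairing penalty: 2 pairs vs 0 in the high-spin reference → 2 extra × P = 31600 cm⁻¹.
Overall CFSE = -53660 + 31600 = -22060 cm⁻¹.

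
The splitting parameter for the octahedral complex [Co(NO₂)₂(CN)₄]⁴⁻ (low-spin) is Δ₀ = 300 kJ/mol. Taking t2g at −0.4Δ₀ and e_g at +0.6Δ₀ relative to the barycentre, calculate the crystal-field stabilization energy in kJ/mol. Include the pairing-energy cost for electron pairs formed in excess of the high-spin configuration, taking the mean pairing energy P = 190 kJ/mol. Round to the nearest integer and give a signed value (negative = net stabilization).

Ligand charges: 2×(-1) from NO₂⁻ and 4×(-1) from CN⁻ sum to -6; with overall charge -4, Co is +2.
Co²⁺: group 9, so d-count = 9 − 2 = 7.
The d⁷ electrons fill as t2g^6 e_g^1.
The orbital stabilization is -1.8Δ₀ = -1.8 × 300 = -540 kJ/mol.
Pairing penalty: 3 pairs vs 2 in the high-spin reference → 1 extra × P = 190 kJ/mol.
Overall CFSE = -540 + 190 = -350 kJ/mol.

-350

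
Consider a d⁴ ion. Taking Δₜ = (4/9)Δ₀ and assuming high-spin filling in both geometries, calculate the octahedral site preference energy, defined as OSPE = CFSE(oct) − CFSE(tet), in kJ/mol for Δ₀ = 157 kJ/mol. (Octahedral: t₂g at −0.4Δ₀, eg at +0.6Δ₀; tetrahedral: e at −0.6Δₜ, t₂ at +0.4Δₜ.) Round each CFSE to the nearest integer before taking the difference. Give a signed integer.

-66

Octahedral high-spin t2g^3 e_g^1: CFSE = -0.6 × 157 = -94 kJ/mol.
Tetrahedral: e^2 t2^2, CFSE = 2(−0.6) + 2(+0.4) = -0.4Δₜ = -0.4 × (4/9) × 157 = -28 kJ/mol.
OSPE = CFSE(oct) − CFSE(tet) = -94 − (-28) = -66 kJ/mol.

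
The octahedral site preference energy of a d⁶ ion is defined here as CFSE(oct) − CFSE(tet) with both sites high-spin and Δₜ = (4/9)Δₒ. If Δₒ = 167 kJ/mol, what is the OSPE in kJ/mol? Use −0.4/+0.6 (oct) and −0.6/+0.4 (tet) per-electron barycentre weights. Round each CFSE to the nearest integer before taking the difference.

Octahedral (high-spin): t₂g⁴ eg², CFSE = 4(−0.4) + 2(+0.6) = -0.4Δₒ = -0.4 × 167 = -67 kJ/mol.
Tetrahedral: e³ t₂³, CFSE = 3(−0.6) + 3(+0.4) = -0.6Δₜ = -0.6 × (4/9) × 167 = -45 kJ/mol.
Subtracting, OSPE = -67 − (-45) = -22 kJ/mol.

-22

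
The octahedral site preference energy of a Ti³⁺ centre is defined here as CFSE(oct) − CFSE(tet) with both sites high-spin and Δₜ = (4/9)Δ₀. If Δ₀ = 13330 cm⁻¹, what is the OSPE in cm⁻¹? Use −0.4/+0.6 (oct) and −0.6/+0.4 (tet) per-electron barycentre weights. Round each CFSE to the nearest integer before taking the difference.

Group 4 minus oxidation state +3 gives a d¹ configuration for Ti³⁺.
Octahedral (high-spin): t2g^1 e_g^0, CFSE = 1(−0.4) + 0(+0.6) = -0.4Δ₀ = -0.4 × 13330 = -5332 cm⁻¹.
Tetrahedral: e^1 t2^0, CFSE = 1(−0.6) + 0(+0.4) = -0.6Δₜ = -0.6 × (4/9) × 13330 = -3555 cm⁻¹.
OSPE = CFSE(oct) − CFSE(tet) = -5332 − (-3555) = -1777 cm⁻¹.

-1777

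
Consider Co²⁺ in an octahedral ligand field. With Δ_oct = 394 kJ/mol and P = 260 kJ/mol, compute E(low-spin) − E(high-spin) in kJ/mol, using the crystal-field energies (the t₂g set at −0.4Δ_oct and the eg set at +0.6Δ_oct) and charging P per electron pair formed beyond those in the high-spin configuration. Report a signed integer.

Co is in group 9, so Co²⁺ is d⁷ (9 − 2 = 7).
In the high-spin limit (t₂g⁵ eg²) the orbital term is -0.8Δ_oct = -315 kJ/mol, with no excess pairing.
Low-spin t₂g⁶ eg¹ gives -1.8Δ_oct = -709 kJ/mol, but forming 1 extra pair costs 1P = 260 kJ/mol, so E(LS) = -709 + 260 = -449 kJ/mol.
Thus E(LS) − E(HS) = -134 kJ/mol.

-134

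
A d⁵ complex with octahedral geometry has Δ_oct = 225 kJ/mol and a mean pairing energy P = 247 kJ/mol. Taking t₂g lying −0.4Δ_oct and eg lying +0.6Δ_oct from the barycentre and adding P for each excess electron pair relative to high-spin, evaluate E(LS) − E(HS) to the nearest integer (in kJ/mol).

44

In the high-spin limit (t₂g³ eg²) the orbital term is 0.0Δ_oct = 0 kJ/mol, with no excess pairing.
Low-spin t₂g⁵ eg⁰ gives -2.0Δ_oct = -450 kJ/mol, but forming 2 extra pairs costs 2P = 494 kJ/mol, so E(LS) = -450 + 494 = 44 kJ/mol.
Thus E(LS) − E(HS) = 44 kJ/mol.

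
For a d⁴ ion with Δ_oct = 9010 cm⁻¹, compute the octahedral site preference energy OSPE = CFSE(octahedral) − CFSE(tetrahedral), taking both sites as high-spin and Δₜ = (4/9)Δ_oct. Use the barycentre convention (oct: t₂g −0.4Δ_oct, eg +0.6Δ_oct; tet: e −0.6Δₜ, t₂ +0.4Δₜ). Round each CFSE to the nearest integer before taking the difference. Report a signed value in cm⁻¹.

Octahedral (high-spin): t2g^3 e_g^1, CFSE = 3(−0.4) + 1(+0.6) = -0.6Δ_oct = -0.6 × 9010 = -5406 cm⁻¹.
In a tetrahedral site the filling is e^2 t2^2: CFSE(tet) = -0.4Δₜ = -0.4 × (4/9)(9010) = -1602 cm⁻¹.
OSPE = CFSE(oct) − CFSE(tet) = -5406 − (-1602) = -3804 cm⁻¹.

-3804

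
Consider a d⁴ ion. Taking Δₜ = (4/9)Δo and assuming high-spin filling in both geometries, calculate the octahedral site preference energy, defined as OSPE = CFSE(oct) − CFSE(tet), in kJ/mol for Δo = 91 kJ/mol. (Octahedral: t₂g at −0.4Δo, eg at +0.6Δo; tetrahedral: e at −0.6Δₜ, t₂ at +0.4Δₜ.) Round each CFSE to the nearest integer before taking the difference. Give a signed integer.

-39

Octahedral high-spin t₂g³ eg¹: CFSE = -0.6 × 91 = -55 kJ/mol.
In a tetrahedral site the filling is e² t₂²: CFSE(tet) = -0.4Δₜ = -0.4 × (4/9)(91) = -16 kJ/mol.
Subtracting, OSPE = -55 − (-16) = -39 kJ/mol.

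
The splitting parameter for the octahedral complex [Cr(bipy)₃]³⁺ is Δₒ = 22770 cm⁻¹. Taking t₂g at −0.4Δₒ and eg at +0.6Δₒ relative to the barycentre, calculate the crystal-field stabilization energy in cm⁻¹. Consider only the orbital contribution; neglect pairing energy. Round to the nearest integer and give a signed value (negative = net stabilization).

-27324

bipy is neutral, so the +3 overall charge sits on Cr: oxidation state +3.
Cr sits in group 6; removing 3 electrons leaves Cr³⁺ with 6 − 3 = 3 d electrons.
For octahedral d³ the high- and low-spin configurations coincide.
The d³ electrons fill as t₂g³ eg⁰.
CFSE(orbital) = 3×(-0.4Δₒ) + 0×(0.6Δₒ) = -1.2Δₒ; with Δₒ = 22770 cm⁻¹ that is -27324 cm⁻¹.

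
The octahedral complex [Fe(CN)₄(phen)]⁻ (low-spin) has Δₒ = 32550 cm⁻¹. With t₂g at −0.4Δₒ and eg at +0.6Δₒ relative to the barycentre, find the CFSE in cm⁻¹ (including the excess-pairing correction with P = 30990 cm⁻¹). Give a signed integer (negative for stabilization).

-3120

Ligand charges: 4×(-1) from CN⁻ and 1×(+0) from phen sum to -4; with overall charge -1, Fe is +3.
Fe sits in group 8; removing 3 electrons leaves Fe³⁺ with 8 − 3 = 5 d electrons.
Electron filling gives t₂g⁵ eg⁰.
Orbital CFSE = 5(-0.4) + 0(0.6) = -2.0Δₒ = -2.0 × 32550 = -65100 cm⁻¹.
Pairing penalty: 2 pairs vs 0 in the high-spin reference → 2 extra × P = 61980 cm⁻¹.
Net CFSE = -65100 + 61980 = -3120 cm⁻¹.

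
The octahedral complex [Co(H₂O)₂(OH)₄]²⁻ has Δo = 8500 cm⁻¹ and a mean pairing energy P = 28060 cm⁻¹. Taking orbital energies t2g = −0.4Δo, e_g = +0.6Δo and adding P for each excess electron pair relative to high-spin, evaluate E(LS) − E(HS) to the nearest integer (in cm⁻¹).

Ligand charges: 2×(+0) from H₂O and 4×(-1) from OH⁻ sum to -4; with overall charge -2, Co is +2.
Co²⁺: group 9, so d-count = 9 − 2 = 7.
High-spin: t2g^5 e_g^2, CFSE = -0.8Δo = -6800 cm⁻¹.
Low-spin t2g^6 e_g^1 gives -1.8Δo = -15300 cm⁻¹, but forming 1 extra pair costs 1P = 28060 cm⁻¹, so E(LS) = -15300 + 28060 = 12760 cm⁻¹.
Thus E(LS) − E(HS) = 19560 cm⁻¹.

19560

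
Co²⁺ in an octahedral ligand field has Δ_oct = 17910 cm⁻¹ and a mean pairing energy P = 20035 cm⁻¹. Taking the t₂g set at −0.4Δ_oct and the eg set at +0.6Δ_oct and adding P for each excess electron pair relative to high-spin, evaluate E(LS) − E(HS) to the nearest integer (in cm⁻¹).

2125

Co sits in group 9; removing 2 electrons leaves Co²⁺ with 9 − 2 = 7 d electrons.
High-spin d⁷ fills as t₂g⁵ eg² with CFSE 5(−0.4) + 2(+0.6) = -0.8Δ_oct = -14328 cm⁻¹.
For low-spin the configuration is t₂g⁶ eg¹: orbital energy -1.8 × 17910 = -32238 cm⁻¹, and 1 additional pair relative to high-spin adds 20035 cm⁻¹, giving -12203 cm⁻¹.
E(LS) − E(HS) = -12203 − (-14328) = 2125 cm⁻¹.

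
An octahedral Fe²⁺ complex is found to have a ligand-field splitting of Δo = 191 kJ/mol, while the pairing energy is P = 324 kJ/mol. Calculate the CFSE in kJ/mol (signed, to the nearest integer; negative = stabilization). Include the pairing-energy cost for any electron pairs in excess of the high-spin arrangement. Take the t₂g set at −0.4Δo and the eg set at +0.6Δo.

Fe is in group 8, so Fe²⁺ is d⁶ (8 − 2 = 6).
Here Δo < P (191 < 324), so the high-spin state is favoured.
Filling d⁶ accordingly: t₂g⁴ eg².
Orbital CFSE = -0.4Δo = -0.4 × 191 = -76 kJ/mol.
High-spin has no excess pairs, so no pairing correction applies.

-76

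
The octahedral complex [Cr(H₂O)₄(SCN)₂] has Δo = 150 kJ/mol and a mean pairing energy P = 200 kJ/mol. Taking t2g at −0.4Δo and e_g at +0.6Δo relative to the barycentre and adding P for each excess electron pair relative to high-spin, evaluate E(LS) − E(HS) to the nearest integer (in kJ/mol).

50

Ligand charges: 4×(+0) from H₂O and 2×(-1) from SCN⁻ sum to -2; with overall charge +0, Cr is +2.
Cr is in group 6, so Cr²⁺ is d⁴ (6 − 2 = 4).
High-spin d⁴ fills as t2g^3 e_g^1 with CFSE 3(−0.4) + 1(+0.6) = -0.6Δo = -90 kJ/mol.
Low-spin: t2g^4 e_g^0, orbital CFSE = -1.6Δo = -240 kJ/mol; plus 1 excess pair × P = +200 kJ/mol; total -40 kJ/mol.
E(LS) − E(HS) = -40 − (-90) = 50 kJ/mol.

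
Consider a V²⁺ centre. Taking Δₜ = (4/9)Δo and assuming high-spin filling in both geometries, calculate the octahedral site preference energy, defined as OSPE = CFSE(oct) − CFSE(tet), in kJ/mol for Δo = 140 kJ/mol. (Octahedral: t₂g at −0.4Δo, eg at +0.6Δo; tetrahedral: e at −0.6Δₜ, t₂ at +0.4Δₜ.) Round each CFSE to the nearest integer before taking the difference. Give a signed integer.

-118

V is in group 5, so V²⁺ is d³ (5 − 2 = 3).
In an octahedral site d³ (HS) is t₂g³ eg⁰, giving CFSE(oct) = -1.2Δo = -168 kJ/mol.
In a tetrahedral site the filling is e² t₂¹: CFSE(tet) = -0.8Δₜ = -0.8 × (4/9)(140) = -50 kJ/mol.
OSPE = CFSE(oct) − CFSE(tet) = -168 − (-50) = -118 kJ/mol.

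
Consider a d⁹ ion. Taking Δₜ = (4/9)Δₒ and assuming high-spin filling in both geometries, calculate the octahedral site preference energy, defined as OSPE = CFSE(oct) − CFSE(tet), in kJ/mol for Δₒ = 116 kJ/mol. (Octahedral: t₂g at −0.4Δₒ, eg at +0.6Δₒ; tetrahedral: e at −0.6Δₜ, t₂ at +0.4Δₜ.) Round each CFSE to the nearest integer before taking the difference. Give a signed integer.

-49

Octahedral (high-spin): t2g^6 e_g^3, CFSE = 6(−0.4) + 3(+0.6) = -0.6Δₒ = -0.6 × 116 = -70 kJ/mol.
Tetrahedral: e^4 t2^5, CFSE = 4(−0.6) + 5(+0.4) = -0.4Δₜ = -0.4 × (4/9) × 116 = -21 kJ/mol.
Subtracting, OSPE = -70 − (-21) = -49 kJ/mol.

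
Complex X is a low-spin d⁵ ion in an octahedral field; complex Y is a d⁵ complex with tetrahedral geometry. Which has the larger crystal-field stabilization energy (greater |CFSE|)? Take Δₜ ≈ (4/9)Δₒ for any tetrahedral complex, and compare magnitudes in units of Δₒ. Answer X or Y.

X

X: t₂g⁵ eg⁰, CFSE = -2.0Δₒ.
Y: Tetrahedral splitting is small, so the complex is high-spin; e^2 t2^3, CFSE = 0.0Δₜ ≈ 0.00Δₒ.
So X has the larger |CFSE|.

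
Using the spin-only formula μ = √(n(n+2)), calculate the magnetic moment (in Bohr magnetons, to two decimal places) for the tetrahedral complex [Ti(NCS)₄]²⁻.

2.83 Bohr magnetons

Each NCS⁻ contributes -1; 4 × (-1) = -4. With overall charge -2, Ti is in the +2 oxidation state.
Ti is in group 4, so Ti²⁺ is d² (4 − 2 = 2).
Tetrahedral fields are weak (Δₜ ≈ 4/9 Δₒ), so electrons fill high-spin.
Configuration: e^2 t2^0 → 2 unpaired electrons.
μ(spin-only) = √[2(2+2)] = √8 ≈ 2.83 Bohr magnetons.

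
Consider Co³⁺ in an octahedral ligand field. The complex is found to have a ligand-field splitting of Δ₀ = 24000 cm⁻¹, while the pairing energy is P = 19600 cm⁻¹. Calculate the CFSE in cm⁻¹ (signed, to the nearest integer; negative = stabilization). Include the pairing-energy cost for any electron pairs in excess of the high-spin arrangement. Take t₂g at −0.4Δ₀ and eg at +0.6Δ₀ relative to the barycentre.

Co is in group 9, so Co³⁺ is d⁶ (9 − 3 = 6).
Here Δ₀ > P (24000 > 19600), so the low-spin state is favoured.
That gives t₂g⁶ eg⁰.
Orbital CFSE = -2.4Δ₀ = -2.4 × 24000 = -57600 cm⁻¹.
Excess pairs vs high-spin: 3 − 1 = 2; pairing cost = +39200 cm⁻¹.
Net CFSE = -57600 + 39200 = -18400 cm⁻¹.

-18400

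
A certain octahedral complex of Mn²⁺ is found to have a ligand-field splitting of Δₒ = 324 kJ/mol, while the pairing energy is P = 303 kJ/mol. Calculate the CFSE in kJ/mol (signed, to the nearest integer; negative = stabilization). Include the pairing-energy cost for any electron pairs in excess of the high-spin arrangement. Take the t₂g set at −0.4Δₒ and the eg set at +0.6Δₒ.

-42

Mn sits in group 7; removing 2 electrons leaves Mn²⁺ with 7 − 2 = 5 d electrons.
Here Δₒ > P (324 > 303), so the low-spin state is favoured.
Configuration: t₂g⁵ eg⁰.
Orbital CFSE = -2.0Δₒ = -2.0 × 324 = -648 kJ/mol.
Excess pairs vs high-spin: 2 − 0 = 2; pairing cost = +606 kJ/mol.
Net CFSE = -648 + 606 = -42 kJ/mol.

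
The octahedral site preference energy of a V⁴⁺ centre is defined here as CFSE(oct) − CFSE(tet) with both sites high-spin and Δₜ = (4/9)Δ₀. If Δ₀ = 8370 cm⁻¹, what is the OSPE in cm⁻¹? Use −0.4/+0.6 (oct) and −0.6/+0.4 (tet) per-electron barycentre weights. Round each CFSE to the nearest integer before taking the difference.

-1116

V is in group 5, so V⁴⁺ is d¹ (5 − 4 = 1).
Octahedral high-spin t₂g¹ eg⁰: CFSE = -0.4 × 8370 = -3348 cm⁻¹.
Tetrahedral: e¹ t₂⁰, CFSE = 1(−0.6) + 0(+0.4) = -0.6Δₜ = -0.6 × (4/9) × 8370 = -2232 cm⁻¹.
Subtracting, OSPE = -3348 − (-2232) = -1116 cm⁻¹.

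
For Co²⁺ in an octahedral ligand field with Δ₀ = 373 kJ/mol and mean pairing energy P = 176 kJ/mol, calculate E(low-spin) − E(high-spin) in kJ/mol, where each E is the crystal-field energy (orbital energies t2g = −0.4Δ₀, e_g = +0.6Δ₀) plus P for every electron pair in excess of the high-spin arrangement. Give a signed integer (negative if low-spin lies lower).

Group 9 minus oxidation state +2 gives a d⁷ configuration for Co²⁺.
In the high-spin limit (t2g^5 e_g^2) the orbital term is -0.8Δ₀ = -298 kJ/mol, with no excess pairing.
Low-spin: t2g^6 e_g^1, orbital CFSE = -1.8Δ₀ = -671 kJ/mol; plus 1 excess pair × P = +176 kJ/mol; total -495 kJ/mol.
The difference is -495 − (-298) = -197 kJ/mol, so low-spin lies lower.

-197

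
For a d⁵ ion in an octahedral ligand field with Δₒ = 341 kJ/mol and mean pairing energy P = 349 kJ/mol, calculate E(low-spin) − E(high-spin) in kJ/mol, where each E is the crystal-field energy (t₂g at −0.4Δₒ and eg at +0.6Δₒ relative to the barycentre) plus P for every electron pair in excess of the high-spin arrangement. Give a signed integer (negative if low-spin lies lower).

16

High-spin d⁵ fills as t₂g³ eg² with CFSE 3(−0.4) + 2(+0.6) = 0.0Δₒ = 0 kJ/mol.
For low-spin the configuration is t₂g⁵ eg⁰: orbital energy -2.0 × 341 = -682 kJ/mol, and 2 additional pairs relative to high-spin add 698 kJ/mol, giving 16 kJ/mol.
E(LS) − E(HS) = 16 − (0) = 16 kJ/mol.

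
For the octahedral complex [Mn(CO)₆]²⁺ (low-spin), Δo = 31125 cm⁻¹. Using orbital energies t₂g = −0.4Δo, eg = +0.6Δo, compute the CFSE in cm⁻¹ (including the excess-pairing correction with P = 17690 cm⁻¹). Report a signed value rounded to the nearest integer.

-26870

CO is neutral, so the +2 overall charge sits on Mn: oxidation state +2.
Mn sits in group 7; removing 2 electrons leaves Mn²⁺ with 7 − 2 = 5 d electrons.
The d⁵ electrons fill as t₂g⁵ eg⁰.
CFSE(orbital) = 5×(-0.4Δo) + 0×(0.6Δo) = -2.0Δo; with Δo = 31125 cm⁻¹ that is -62250 cm⁻¹.
Pairing penalty: 2 pairs vs 0 in the high-spin reference → 2 extra × P = 35380 cm⁻¹.
Net CFSE = -62250 + 35380 = -26870 cm⁻¹.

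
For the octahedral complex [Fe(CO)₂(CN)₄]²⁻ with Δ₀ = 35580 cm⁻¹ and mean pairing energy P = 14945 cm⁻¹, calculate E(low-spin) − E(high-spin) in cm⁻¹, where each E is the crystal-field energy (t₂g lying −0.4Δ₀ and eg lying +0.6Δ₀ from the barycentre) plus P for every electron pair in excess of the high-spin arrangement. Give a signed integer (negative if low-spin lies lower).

-41270

Ligand charges: 2×(+0) from CO and 4×(-1) from CN⁻ sum to -4; with overall charge -2, Fe is +2.
Group 8 minus oxidation state +2 gives a d⁶ configuration for Fe²⁺.
High-spin d⁶ fills as t₂g⁴ eg² with CFSE 4(−0.4) + 2(+0.6) = -0.4Δ₀ = -14232 cm⁻¹.
Low-spin t₂g⁶ eg⁰ gives -2.4Δ₀ = -85392 cm⁻¹, but forming 2 extra pairs costs 2P = 29890 cm⁻¹, so E(LS) = -85392 + 29890 = -55502 cm⁻¹.
Thus E(LS) − E(HS) = -41270 cm⁻¹.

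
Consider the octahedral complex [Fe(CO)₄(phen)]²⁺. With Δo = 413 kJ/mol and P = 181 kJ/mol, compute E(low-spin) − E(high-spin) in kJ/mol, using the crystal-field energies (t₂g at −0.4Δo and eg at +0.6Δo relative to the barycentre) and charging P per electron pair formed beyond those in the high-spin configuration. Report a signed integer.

-464

Ligand charges: 4×(+0) from CO and 1×(+0) from phen sum to +0; with overall charge +2, Fe is +2.
Fe²⁺: group 8, so d-count = 8 − 2 = 6.
High-spin: t₂g⁴ eg², CFSE = -0.4Δo = -165 kJ/mol.
Low-spin: t₂g⁶ eg⁰, orbital CFSE = -2.4Δo = -991 kJ/mol; plus 2 excess pairs × P = +362 kJ/mol; total -629 kJ/mol.
The difference is -629 − (-165) = -464 kJ/mol, so low-spin lies lower.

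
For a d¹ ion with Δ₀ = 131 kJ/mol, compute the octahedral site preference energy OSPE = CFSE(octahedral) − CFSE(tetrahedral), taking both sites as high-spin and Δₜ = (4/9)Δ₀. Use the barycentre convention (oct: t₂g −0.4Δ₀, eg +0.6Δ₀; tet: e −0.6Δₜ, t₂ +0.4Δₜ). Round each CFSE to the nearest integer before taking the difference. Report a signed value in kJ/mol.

-17

Octahedral (high-spin): t₂g¹ eg⁰, CFSE = 1(−0.4) + 0(+0.6) = -0.4Δ₀ = -0.4 × 131 = -52 kJ/mol.
Tetrahedral: e¹ t₂⁰, CFSE = 1(−0.6) + 0(+0.4) = -0.6Δₜ = -0.6 × (4/9) × 131 = -35 kJ/mol.
Subtracting, OSPE = -52 − (-35) = -17 kJ/mol.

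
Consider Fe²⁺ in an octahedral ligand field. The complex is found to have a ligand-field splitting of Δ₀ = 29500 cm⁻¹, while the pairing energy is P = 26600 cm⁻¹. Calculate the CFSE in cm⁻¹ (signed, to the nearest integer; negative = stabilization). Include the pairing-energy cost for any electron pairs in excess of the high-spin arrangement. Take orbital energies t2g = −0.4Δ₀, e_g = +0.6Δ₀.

Fe²⁺: group 8, so d-count = 8 − 2 = 6.
Here Δ₀ > P (29500 > 26600), so the low-spin state is favoured.
Filling d⁶ accordingly: t2g^6 e_g^0.
Orbital CFSE = -2.4Δ₀ = -2.4 × 29500 = -70800 cm⁻¹.
Excess pairs vs high-spin: 3 − 1 = 2; pairing cost = +53200 cm⁻¹.
Net CFSE = -70800 + 53200 = -17600 cm⁻¹.

-17600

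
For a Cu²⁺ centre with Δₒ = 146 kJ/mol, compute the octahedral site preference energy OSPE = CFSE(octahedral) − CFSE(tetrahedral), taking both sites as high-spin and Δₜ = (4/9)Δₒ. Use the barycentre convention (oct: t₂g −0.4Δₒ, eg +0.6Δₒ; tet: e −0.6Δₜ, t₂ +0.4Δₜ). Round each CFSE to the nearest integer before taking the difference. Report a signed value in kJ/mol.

-62

Cu is in group 11, so Cu²⁺ is d⁹ (11 − 2 = 9).
Octahedral (high-spin): t2g^6 e_g^3, CFSE = 6(−0.4) + 3(+0.6) = -0.6Δₒ = -0.6 × 146 = -88 kJ/mol.
Tetrahedral: e^4 t2^5, CFSE = 4(−0.6) + 5(+0.4) = -0.4Δₜ = -0.4 × (4/9) × 146 = -26 kJ/mol.
OSPE = -88 − (-26) = -62 kJ/mol.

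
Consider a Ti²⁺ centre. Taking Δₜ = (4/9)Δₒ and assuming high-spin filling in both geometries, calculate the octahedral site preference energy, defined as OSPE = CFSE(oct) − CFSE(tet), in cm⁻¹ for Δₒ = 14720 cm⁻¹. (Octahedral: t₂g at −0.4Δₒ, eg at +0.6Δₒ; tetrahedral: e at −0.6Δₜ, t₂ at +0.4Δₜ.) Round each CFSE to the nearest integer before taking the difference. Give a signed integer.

-3925

Ti is in group 4, so Ti²⁺ is d² (4 − 2 = 2).
Octahedral high-spin t2g^2 e_g^0: CFSE = -0.8 × 14720 = -11776 cm⁻¹.
Tetrahedral: e^2 t2^0, CFSE = 2(−0.6) + 0(+0.4) = -1.2Δₜ = -1.2 × (4/9) × 14720 = -7851 cm⁻¹.
Subtracting, OSPE = -11776 − (-7851) = -3925 cm⁻¹.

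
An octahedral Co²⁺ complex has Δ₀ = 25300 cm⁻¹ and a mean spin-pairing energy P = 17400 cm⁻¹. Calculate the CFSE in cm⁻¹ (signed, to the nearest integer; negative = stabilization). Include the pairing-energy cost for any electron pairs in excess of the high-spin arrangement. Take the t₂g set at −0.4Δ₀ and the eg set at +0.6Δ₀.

-28140

Co is in group 9, so Co²⁺ is d⁷ (9 − 2 = 7).
With Δ₀ > P the complex is low-spin.
That gives t₂g⁶ eg¹.
Orbital CFSE = -1.8Δ₀ = -1.8 × 25300 = -45540 cm⁻¹.
Excess pairs vs high-spin: 3 − 2 = 1; pairing cost = +17400 cm⁻¹.
Net CFSE = -45540 + 17400 = -28140 cm⁻¹.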